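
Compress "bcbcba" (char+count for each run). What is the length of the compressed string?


Input: bcbcba
Runs:
  'b' x 1 => "b1"
  'c' x 1 => "c1"
  'b' x 1 => "b1"
  'c' x 1 => "c1"
  'b' x 1 => "b1"
  'a' x 1 => "a1"
Compressed: "b1c1b1c1b1a1"
Compressed length: 12

12


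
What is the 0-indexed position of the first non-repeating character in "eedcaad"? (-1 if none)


Input: eedcaad
Character frequencies:
  'a': 2
  'c': 1
  'd': 2
  'e': 2
Scanning left to right for freq == 1:
  Position 0 ('e'): freq=2, skip
  Position 1 ('e'): freq=2, skip
  Position 2 ('d'): freq=2, skip
  Position 3 ('c'): unique! => answer = 3

3


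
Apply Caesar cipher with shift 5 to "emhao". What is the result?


Caesar cipher: shift "emhao" by 5
  'e' (pos 4) + 5 = pos 9 = 'j'
  'm' (pos 12) + 5 = pos 17 = 'r'
  'h' (pos 7) + 5 = pos 12 = 'm'
  'a' (pos 0) + 5 = pos 5 = 'f'
  'o' (pos 14) + 5 = pos 19 = 't'
Result: jrmft

jrmft


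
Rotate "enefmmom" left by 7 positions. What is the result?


Input: "enefmmom", rotate left by 7
First 7 characters: "enefmmo"
Remaining characters: "m"
Concatenate remaining + first: "m" + "enefmmo" = "menefmmo"

menefmmo


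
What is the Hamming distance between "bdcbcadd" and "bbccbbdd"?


Comparing "bdcbcadd" and "bbccbbdd" position by position:
  Position 0: 'b' vs 'b' => same
  Position 1: 'd' vs 'b' => differ
  Position 2: 'c' vs 'c' => same
  Position 3: 'b' vs 'c' => differ
  Position 4: 'c' vs 'b' => differ
  Position 5: 'a' vs 'b' => differ
  Position 6: 'd' vs 'd' => same
  Position 7: 'd' vs 'd' => same
Total differences (Hamming distance): 4

4


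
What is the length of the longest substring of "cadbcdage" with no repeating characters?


Input: "cadbcdage"
Sliding window (track last position of each char):
  Position 0 ('c'): window [0,0] length 1 -- new best
  Position 1 ('a'): window [0,1] length 2 -- new best
  Position 2 ('d'): window [0,2] length 3 -- new best
  Position 3 ('b'): window [0,3] length 4 -- new best
  Position 4 ('c'): repeat (last at 0), move window start to 1
  Position 4 ('c'): window [1,4] length 4
  Position 5 ('d'): repeat (last at 2), move window start to 3
  Position 5 ('d'): window [3,5] length 3
  Position 6 ('a'): window [3,6] length 4
  Position 7 ('g'): window [3,7] length 5 -- new best
  Position 8 ('e'): window [3,8] length 6 -- new best
Longest substring with no repeats: "bcdage" with length 6

6


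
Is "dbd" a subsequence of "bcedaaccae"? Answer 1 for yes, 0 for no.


Check if "dbd" is a subsequence of "bcedaaccae"
Greedy scan:
  Position 0 ('b'): no match needed
  Position 1 ('c'): no match needed
  Position 2 ('e'): no match needed
  Position 3 ('d'): matches sub[0] = 'd'
  Position 4 ('a'): no match needed
  Position 5 ('a'): no match needed
  Position 6 ('c'): no match needed
  Position 7 ('c'): no match needed
  Position 8 ('a'): no match needed
  Position 9 ('e'): no match needed
Only matched 1/3 characters => not a subsequence

0


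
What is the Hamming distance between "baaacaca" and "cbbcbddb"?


Comparing "baaacaca" and "cbbcbddb" position by position:
  Position 0: 'b' vs 'c' => differ
  Position 1: 'a' vs 'b' => differ
  Position 2: 'a' vs 'b' => differ
  Position 3: 'a' vs 'c' => differ
  Position 4: 'c' vs 'b' => differ
  Position 5: 'a' vs 'd' => differ
  Position 6: 'c' vs 'd' => differ
  Position 7: 'a' vs 'b' => differ
Total differences (Hamming distance): 8

8


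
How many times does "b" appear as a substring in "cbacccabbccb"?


Searching for "b" in "cbacccabbccb"
Scanning each position:
  Position 0: "c" => no
  Position 1: "b" => MATCH
  Position 2: "a" => no
  Position 3: "c" => no
  Position 4: "c" => no
  Position 5: "c" => no
  Position 6: "a" => no
  Position 7: "b" => MATCH
  Position 8: "b" => MATCH
  Position 9: "c" => no
  Position 10: "c" => no
  Position 11: "b" => MATCH
Total occurrences: 4

4


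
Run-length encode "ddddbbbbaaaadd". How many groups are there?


Input: ddddbbbbaaaadd
Scanning for consecutive runs:
  Group 1: 'd' x 4 (positions 0-3)
  Group 2: 'b' x 4 (positions 4-7)
  Group 3: 'a' x 4 (positions 8-11)
  Group 4: 'd' x 2 (positions 12-13)
Total groups: 4

4


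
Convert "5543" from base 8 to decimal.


Input: "5543" in base 8
Positional expansion:
  Digit '5' (value 5) x 8^3 = 2560
  Digit '5' (value 5) x 8^2 = 320
  Digit '4' (value 4) x 8^1 = 32
  Digit '3' (value 3) x 8^0 = 3
Sum = 2915

2915


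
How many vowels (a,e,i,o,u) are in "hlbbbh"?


Input: hlbbbh
Checking each character:
  'h' at position 0: consonant
  'l' at position 1: consonant
  'b' at position 2: consonant
  'b' at position 3: consonant
  'b' at position 4: consonant
  'h' at position 5: consonant
Total vowels: 0

0


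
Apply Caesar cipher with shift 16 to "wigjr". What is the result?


Caesar cipher: shift "wigjr" by 16
  'w' (pos 22) + 16 = pos 12 = 'm'
  'i' (pos 8) + 16 = pos 24 = 'y'
  'g' (pos 6) + 16 = pos 22 = 'w'
  'j' (pos 9) + 16 = pos 25 = 'z'
  'r' (pos 17) + 16 = pos 7 = 'h'
Result: mywzh

mywzh


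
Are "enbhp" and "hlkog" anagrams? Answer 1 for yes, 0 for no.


Strings: "enbhp", "hlkog"
Sorted first:  behnp
Sorted second: ghklo
Differ at position 0: 'b' vs 'g' => not anagrams

0


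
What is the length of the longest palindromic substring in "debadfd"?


Input: "debadfd"
Checking substrings for palindromes:
  [4:7] "dfd" (len 3) => palindrome
Longest palindromic substring: "dfd" with length 3

3


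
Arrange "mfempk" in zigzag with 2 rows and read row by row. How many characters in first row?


Zigzag "mfempk" into 2 rows:
Placing characters:
  'm' => row 0
  'f' => row 1
  'e' => row 0
  'm' => row 1
  'p' => row 0
  'k' => row 1
Rows:
  Row 0: "mep"
  Row 1: "fmk"
First row length: 3

3


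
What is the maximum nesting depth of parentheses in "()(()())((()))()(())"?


Input: "()(()())((()))()(())"
Tracking depth:
  Position 0 '(': depth becomes 1
  Position 1 ')': depth becomes 0
  Position 2 '(': depth becomes 1
  Position 3 '(': depth becomes 2
  Position 4 ')': depth becomes 1
  Position 5 '(': depth becomes 2
  Position 6 ')': depth becomes 1
  Position 7 ')': depth becomes 0
  Position 8 '(': depth becomes 1
  Position 9 '(': depth becomes 2
  Position 10 '(': depth becomes 3
  Position 11 ')': depth becomes 2
  Position 12 ')': depth becomes 1
  Position 13 ')': depth becomes 0
  Position 14 '(': depth becomes 1
  Position 15 ')': depth becomes 0
  Position 16 '(': depth becomes 1
  Position 17 '(': depth becomes 2
  Position 18 ')': depth becomes 1
  Position 19 ')': depth becomes 0
Maximum depth reached: 3

3


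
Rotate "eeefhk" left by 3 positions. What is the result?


Input: "eeefhk", rotate left by 3
First 3 characters: "eee"
Remaining characters: "fhk"
Concatenate remaining + first: "fhk" + "eee" = "fhkeee"

fhkeee


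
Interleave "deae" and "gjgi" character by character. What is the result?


Interleaving "deae" and "gjgi":
  Position 0: 'd' from first, 'g' from second => "dg"
  Position 1: 'e' from first, 'j' from second => "ej"
  Position 2: 'a' from first, 'g' from second => "ag"
  Position 3: 'e' from first, 'i' from second => "ei"
Result: dgejagei

dgejagei


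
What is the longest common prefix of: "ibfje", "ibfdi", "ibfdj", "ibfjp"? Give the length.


Words: ibfje, ibfdi, ibfdj, ibfjp
  Position 0: all 'i' => match
  Position 1: all 'b' => match
  Position 2: all 'f' => match
  Position 3: ('j', 'd', 'd', 'j') => mismatch, stop
LCP = "ibf" (length 3)

3


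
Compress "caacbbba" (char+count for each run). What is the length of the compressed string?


Input: caacbbba
Runs:
  'c' x 1 => "c1"
  'a' x 2 => "a2"
  'c' x 1 => "c1"
  'b' x 3 => "b3"
  'a' x 1 => "a1"
Compressed: "c1a2c1b3a1"
Compressed length: 10

10


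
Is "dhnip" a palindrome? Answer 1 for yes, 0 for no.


Input: dhnip
Reversed: pinhd
  Compare pos 0 ('d') with pos 4 ('p'): MISMATCH
  Compare pos 1 ('h') with pos 3 ('i'): MISMATCH
Result: not a palindrome

0


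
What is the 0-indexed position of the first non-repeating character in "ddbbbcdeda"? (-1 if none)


Input: ddbbbcdeda
Character frequencies:
  'a': 1
  'b': 3
  'c': 1
  'd': 4
  'e': 1
Scanning left to right for freq == 1:
  Position 0 ('d'): freq=4, skip
  Position 1 ('d'): freq=4, skip
  Position 2 ('b'): freq=3, skip
  Position 3 ('b'): freq=3, skip
  Position 4 ('b'): freq=3, skip
  Position 5 ('c'): unique! => answer = 5

5


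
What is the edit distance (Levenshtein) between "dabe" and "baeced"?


Computing edit distance: "dabe" -> "baeced"
DP table:
           b    a    e    c    e    d
      0    1    2    3    4    5    6
  d   1    1    2    3    4    5    5
  a   2    2    1    2    3    4    5
  b   3    2    2    2    3    4    5
  e   4    3    3    2    3    3    4
Edit distance = dp[4][6] = 4

4


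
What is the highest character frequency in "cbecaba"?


Input: cbecaba
Character counts:
  'a': 2
  'b': 2
  'c': 2
  'e': 1
Maximum frequency: 2

2


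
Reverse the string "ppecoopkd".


Input: ppecoopkd
Reading characters right to left:
  Position 8: 'd'
  Position 7: 'k'
  Position 6: 'p'
  Position 5: 'o'
  Position 4: 'o'
  Position 3: 'c'
  Position 2: 'e'
  Position 1: 'p'
  Position 0: 'p'
Reversed: dkpoocepp

dkpoocepp


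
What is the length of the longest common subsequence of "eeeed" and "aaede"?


LCS of "eeeed" and "aaede"
DP table:
           a    a    e    d    e
      0    0    0    0    0    0
  e   0    0    0    1    1    1
  e   0    0    0    1    1    2
  e   0    0    0    1    1    2
  e   0    0    0    1    1    2
  d   0    0    0    1    2    2
LCS length = dp[5][5] = 2

2


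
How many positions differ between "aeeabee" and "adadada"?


Comparing "aeeabee" and "adadada" position by position:
  Position 0: 'a' vs 'a' => same
  Position 1: 'e' vs 'd' => DIFFER
  Position 2: 'e' vs 'a' => DIFFER
  Position 3: 'a' vs 'd' => DIFFER
  Position 4: 'b' vs 'a' => DIFFER
  Position 5: 'e' vs 'd' => DIFFER
  Position 6: 'e' vs 'a' => DIFFER
Positions that differ: 6

6


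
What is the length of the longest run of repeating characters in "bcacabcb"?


Input: "bcacabcb"
Scanning for longest run:
  Position 1 ('c'): new char, reset run to 1
  Position 2 ('a'): new char, reset run to 1
  Position 3 ('c'): new char, reset run to 1
  Position 4 ('a'): new char, reset run to 1
  Position 5 ('b'): new char, reset run to 1
  Position 6 ('c'): new char, reset run to 1
  Position 7 ('b'): new char, reset run to 1
Longest run: 'b' with length 1

1


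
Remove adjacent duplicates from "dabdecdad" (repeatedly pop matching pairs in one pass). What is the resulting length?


Input: dabdecdad
Stack-based adjacent duplicate removal:
  Read 'd': push. Stack: d
  Read 'a': push. Stack: da
  Read 'b': push. Stack: dab
  Read 'd': push. Stack: dabd
  Read 'e': push. Stack: dabde
  Read 'c': push. Stack: dabdec
  Read 'd': push. Stack: dabdecd
  Read 'a': push. Stack: dabdecda
  Read 'd': push. Stack: dabdecdad
Final stack: "dabdecdad" (length 9)

9


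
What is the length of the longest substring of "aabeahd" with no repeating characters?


Input: "aabeahd"
Sliding window (track last position of each char):
  Position 0 ('a'): window [0,0] length 1 -- new best
  Position 1 ('a'): repeat (last at 0), move window start to 1
  Position 1 ('a'): window [1,1] length 1
  Position 2 ('b'): window [1,2] length 2 -- new best
  Position 3 ('e'): window [1,3] length 3 -- new best
  Position 4 ('a'): repeat (last at 1), move window start to 2
  Position 4 ('a'): window [2,4] length 3
  Position 5 ('h'): window [2,5] length 4 -- new best
  Position 6 ('d'): window [2,6] length 5 -- new best
Longest substring with no repeats: "beahd" with length 5

5


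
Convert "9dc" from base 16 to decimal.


Input: "9dc" in base 16
Positional expansion:
  Digit '9' (value 9) x 16^2 = 2304
  Digit 'd' (value 13) x 16^1 = 208
  Digit 'c' (value 12) x 16^0 = 12
Sum = 2524

2524


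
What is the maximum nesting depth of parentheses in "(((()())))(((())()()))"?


Input: "(((()())))(((())()()))"
Tracking depth:
  Position 0 '(': depth becomes 1
  Position 1 '(': depth becomes 2
  Position 2 '(': depth becomes 3
  Position 3 '(': depth becomes 4
  Position 4 ')': depth becomes 3
  Position 5 '(': depth becomes 4
  Position 6 ')': depth becomes 3
  Position 7 ')': depth becomes 2
  Position 8 ')': depth becomes 1
  Position 9 ')': depth becomes 0
  Position 10 '(': depth becomes 1
  Position 11 '(': depth becomes 2
  Position 12 '(': depth becomes 3
  Position 13 '(': depth becomes 4
  Position 14 ')': depth becomes 3
  Position 15 ')': depth becomes 2
  Position 16 '(': depth becomes 3
  Position 17 ')': depth becomes 2
  Position 18 '(': depth becomes 3
  Position 19 ')': depth becomes 2
  Position 20 ')': depth becomes 1
  Position 21 ')': depth becomes 0
Maximum depth reached: 4

4


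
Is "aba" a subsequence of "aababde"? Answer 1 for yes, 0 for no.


Check if "aba" is a subsequence of "aababde"
Greedy scan:
  Position 0 ('a'): matches sub[0] = 'a'
  Position 1 ('a'): no match needed
  Position 2 ('b'): matches sub[1] = 'b'
  Position 3 ('a'): matches sub[2] = 'a'
  Position 4 ('b'): no match needed
  Position 5 ('d'): no match needed
  Position 6 ('e'): no match needed
All 3 characters matched => is a subsequence

1


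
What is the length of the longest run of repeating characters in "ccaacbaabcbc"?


Input: "ccaacbaabcbc"
Scanning for longest run:
  Position 1 ('c'): continues run of 'c', length=2
  Position 2 ('a'): new char, reset run to 1
  Position 3 ('a'): continues run of 'a', length=2
  Position 4 ('c'): new char, reset run to 1
  Position 5 ('b'): new char, reset run to 1
  Position 6 ('a'): new char, reset run to 1
  Position 7 ('a'): continues run of 'a', length=2
  Position 8 ('b'): new char, reset run to 1
  Position 9 ('c'): new char, reset run to 1
  Position 10 ('b'): new char, reset run to 1
  Position 11 ('c'): new char, reset run to 1
Longest run: 'c' with length 2

2


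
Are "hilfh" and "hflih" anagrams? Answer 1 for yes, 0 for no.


Strings: "hilfh", "hflih"
Sorted first:  fhhil
Sorted second: fhhil
Sorted forms match => anagrams

1


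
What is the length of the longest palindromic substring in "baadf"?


Input: "baadf"
Checking substrings for palindromes:
  [1:3] "aa" (len 2) => palindrome
Longest palindromic substring: "aa" with length 2

2


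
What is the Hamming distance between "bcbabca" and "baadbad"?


Comparing "bcbabca" and "baadbad" position by position:
  Position 0: 'b' vs 'b' => same
  Position 1: 'c' vs 'a' => differ
  Position 2: 'b' vs 'a' => differ
  Position 3: 'a' vs 'd' => differ
  Position 4: 'b' vs 'b' => same
  Position 5: 'c' vs 'a' => differ
  Position 6: 'a' vs 'd' => differ
Total differences (Hamming distance): 5

5


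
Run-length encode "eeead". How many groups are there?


Input: eeead
Scanning for consecutive runs:
  Group 1: 'e' x 3 (positions 0-2)
  Group 2: 'a' x 1 (positions 3-3)
  Group 3: 'd' x 1 (positions 4-4)
Total groups: 3

3


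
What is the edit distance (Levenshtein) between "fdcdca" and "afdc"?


Computing edit distance: "fdcdca" -> "afdc"
DP table:
           a    f    d    c
      0    1    2    3    4
  f   1    1    1    2    3
  d   2    2    2    1    2
  c   3    3    3    2    1
  d   4    4    4    3    2
  c   5    5    5    4    3
  a   6    5    6    5    4
Edit distance = dp[6][4] = 4

4


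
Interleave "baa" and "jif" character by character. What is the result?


Interleaving "baa" and "jif":
  Position 0: 'b' from first, 'j' from second => "bj"
  Position 1: 'a' from first, 'i' from second => "ai"
  Position 2: 'a' from first, 'f' from second => "af"
Result: bjaiaf

bjaiaf


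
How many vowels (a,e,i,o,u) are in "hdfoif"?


Input: hdfoif
Checking each character:
  'h' at position 0: consonant
  'd' at position 1: consonant
  'f' at position 2: consonant
  'o' at position 3: vowel (running total: 1)
  'i' at position 4: vowel (running total: 2)
  'f' at position 5: consonant
Total vowels: 2

2


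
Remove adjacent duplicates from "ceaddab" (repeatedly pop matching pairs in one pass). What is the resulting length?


Input: ceaddab
Stack-based adjacent duplicate removal:
  Read 'c': push. Stack: c
  Read 'e': push. Stack: ce
  Read 'a': push. Stack: cea
  Read 'd': push. Stack: cead
  Read 'd': matches stack top 'd' => pop. Stack: cea
  Read 'a': matches stack top 'a' => pop. Stack: ce
  Read 'b': push. Stack: ceb
Final stack: "ceb" (length 3)

3


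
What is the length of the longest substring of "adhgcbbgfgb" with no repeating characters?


Input: "adhgcbbgfgb"
Sliding window (track last position of each char):
  Position 0 ('a'): window [0,0] length 1 -- new best
  Position 1 ('d'): window [0,1] length 2 -- new best
  Position 2 ('h'): window [0,2] length 3 -- new best
  Position 3 ('g'): window [0,3] length 4 -- new best
  Position 4 ('c'): window [0,4] length 5 -- new best
  Position 5 ('b'): window [0,5] length 6 -- new best
  Position 6 ('b'): repeat (last at 5), move window start to 6
  Position 6 ('b'): window [6,6] length 1
  Position 7 ('g'): window [6,7] length 2
  Position 8 ('f'): window [6,8] length 3
  Position 9 ('g'): repeat (last at 7), move window start to 8
  Position 9 ('g'): window [8,9] length 2
  Position 10 ('b'): window [8,10] length 3
Longest substring with no repeats: "adhgcb" with length 6

6


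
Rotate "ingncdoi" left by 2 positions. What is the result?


Input: "ingncdoi", rotate left by 2
First 2 characters: "in"
Remaining characters: "gncdoi"
Concatenate remaining + first: "gncdoi" + "in" = "gncdoiin"

gncdoiin


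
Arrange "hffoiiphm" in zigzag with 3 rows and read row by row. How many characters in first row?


Zigzag "hffoiiphm" into 3 rows:
Placing characters:
  'h' => row 0
  'f' => row 1
  'f' => row 2
  'o' => row 1
  'i' => row 0
  'i' => row 1
  'p' => row 2
  'h' => row 1
  'm' => row 0
Rows:
  Row 0: "him"
  Row 1: "foih"
  Row 2: "fp"
First row length: 3

3


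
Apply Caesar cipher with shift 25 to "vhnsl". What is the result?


Caesar cipher: shift "vhnsl" by 25
  'v' (pos 21) + 25 = pos 20 = 'u'
  'h' (pos 7) + 25 = pos 6 = 'g'
  'n' (pos 13) + 25 = pos 12 = 'm'
  's' (pos 18) + 25 = pos 17 = 'r'
  'l' (pos 11) + 25 = pos 10 = 'k'
Result: ugmrk

ugmrk


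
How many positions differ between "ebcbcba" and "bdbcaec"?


Comparing "ebcbcba" and "bdbcaec" position by position:
  Position 0: 'e' vs 'b' => DIFFER
  Position 1: 'b' vs 'd' => DIFFER
  Position 2: 'c' vs 'b' => DIFFER
  Position 3: 'b' vs 'c' => DIFFER
  Position 4: 'c' vs 'a' => DIFFER
  Position 5: 'b' vs 'e' => DIFFER
  Position 6: 'a' vs 'c' => DIFFER
Positions that differ: 7

7


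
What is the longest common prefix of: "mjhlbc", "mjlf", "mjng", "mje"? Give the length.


Words: mjhlbc, mjlf, mjng, mje
  Position 0: all 'm' => match
  Position 1: all 'j' => match
  Position 2: ('h', 'l', 'n', 'e') => mismatch, stop
LCP = "mj" (length 2)

2


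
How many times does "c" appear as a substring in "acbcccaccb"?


Searching for "c" in "acbcccaccb"
Scanning each position:
  Position 0: "a" => no
  Position 1: "c" => MATCH
  Position 2: "b" => no
  Position 3: "c" => MATCH
  Position 4: "c" => MATCH
  Position 5: "c" => MATCH
  Position 6: "a" => no
  Position 7: "c" => MATCH
  Position 8: "c" => MATCH
  Position 9: "b" => no
Total occurrences: 6

6


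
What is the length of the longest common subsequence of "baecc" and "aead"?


LCS of "baecc" and "aead"
DP table:
           a    e    a    d
      0    0    0    0    0
  b   0    0    0    0    0
  a   0    1    1    1    1
  e   0    1    2    2    2
  c   0    1    2    2    2
  c   0    1    2    2    2
LCS length = dp[5][4] = 2

2


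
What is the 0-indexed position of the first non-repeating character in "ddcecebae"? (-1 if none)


Input: ddcecebae
Character frequencies:
  'a': 1
  'b': 1
  'c': 2
  'd': 2
  'e': 3
Scanning left to right for freq == 1:
  Position 0 ('d'): freq=2, skip
  Position 1 ('d'): freq=2, skip
  Position 2 ('c'): freq=2, skip
  Position 3 ('e'): freq=3, skip
  Position 4 ('c'): freq=2, skip
  Position 5 ('e'): freq=3, skip
  Position 6 ('b'): unique! => answer = 6

6


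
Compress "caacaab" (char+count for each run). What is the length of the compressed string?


Input: caacaab
Runs:
  'c' x 1 => "c1"
  'a' x 2 => "a2"
  'c' x 1 => "c1"
  'a' x 2 => "a2"
  'b' x 1 => "b1"
Compressed: "c1a2c1a2b1"
Compressed length: 10

10


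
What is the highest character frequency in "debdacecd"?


Input: debdacecd
Character counts:
  'a': 1
  'b': 1
  'c': 2
  'd': 3
  'e': 2
Maximum frequency: 3

3


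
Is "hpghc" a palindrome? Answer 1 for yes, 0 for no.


Input: hpghc
Reversed: chgph
  Compare pos 0 ('h') with pos 4 ('c'): MISMATCH
  Compare pos 1 ('p') with pos 3 ('h'): MISMATCH
Result: not a palindrome

0


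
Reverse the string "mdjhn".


Input: mdjhn
Reading characters right to left:
  Position 4: 'n'
  Position 3: 'h'
  Position 2: 'j'
  Position 1: 'd'
  Position 0: 'm'
Reversed: nhjdm

nhjdm


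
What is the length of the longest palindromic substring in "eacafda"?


Input: "eacafda"
Checking substrings for palindromes:
  [1:4] "aca" (len 3) => palindrome
Longest palindromic substring: "aca" with length 3

3


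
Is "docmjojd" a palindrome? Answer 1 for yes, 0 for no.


Input: docmjojd
Reversed: djojmcod
  Compare pos 0 ('d') with pos 7 ('d'): match
  Compare pos 1 ('o') with pos 6 ('j'): MISMATCH
  Compare pos 2 ('c') with pos 5 ('o'): MISMATCH
  Compare pos 3 ('m') with pos 4 ('j'): MISMATCH
Result: not a palindrome

0


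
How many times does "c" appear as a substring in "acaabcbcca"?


Searching for "c" in "acaabcbcca"
Scanning each position:
  Position 0: "a" => no
  Position 1: "c" => MATCH
  Position 2: "a" => no
  Position 3: "a" => no
  Position 4: "b" => no
  Position 5: "c" => MATCH
  Position 6: "b" => no
  Position 7: "c" => MATCH
  Position 8: "c" => MATCH
  Position 9: "a" => no
Total occurrences: 4

4


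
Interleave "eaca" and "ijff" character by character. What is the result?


Interleaving "eaca" and "ijff":
  Position 0: 'e' from first, 'i' from second => "ei"
  Position 1: 'a' from first, 'j' from second => "aj"
  Position 2: 'c' from first, 'f' from second => "cf"
  Position 3: 'a' from first, 'f' from second => "af"
Result: eiajcfaf

eiajcfaf


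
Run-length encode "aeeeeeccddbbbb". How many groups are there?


Input: aeeeeeccddbbbb
Scanning for consecutive runs:
  Group 1: 'a' x 1 (positions 0-0)
  Group 2: 'e' x 5 (positions 1-5)
  Group 3: 'c' x 2 (positions 6-7)
  Group 4: 'd' x 2 (positions 8-9)
  Group 5: 'b' x 4 (positions 10-13)
Total groups: 5

5


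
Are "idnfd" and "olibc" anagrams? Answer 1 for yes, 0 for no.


Strings: "idnfd", "olibc"
Sorted first:  ddfin
Sorted second: bcilo
Differ at position 0: 'd' vs 'b' => not anagrams

0


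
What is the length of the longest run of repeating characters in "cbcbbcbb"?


Input: "cbcbbcbb"
Scanning for longest run:
  Position 1 ('b'): new char, reset run to 1
  Position 2 ('c'): new char, reset run to 1
  Position 3 ('b'): new char, reset run to 1
  Position 4 ('b'): continues run of 'b', length=2
  Position 5 ('c'): new char, reset run to 1
  Position 6 ('b'): new char, reset run to 1
  Position 7 ('b'): continues run of 'b', length=2
Longest run: 'b' with length 2

2


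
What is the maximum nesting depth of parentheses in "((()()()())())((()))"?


Input: "((()()()())())((()))"
Tracking depth:
  Position 0 '(': depth becomes 1
  Position 1 '(': depth becomes 2
  Position 2 '(': depth becomes 3
  Position 3 ')': depth becomes 2
  Position 4 '(': depth becomes 3
  Position 5 ')': depth becomes 2
  Position 6 '(': depth becomes 3
  Position 7 ')': depth becomes 2
  Position 8 '(': depth becomes 3
  Position 9 ')': depth becomes 2
  Position 10 ')': depth becomes 1
  Position 11 '(': depth becomes 2
  Position 12 ')': depth becomes 1
  Position 13 ')': depth becomes 0
  Position 14 '(': depth becomes 1
  Position 15 '(': depth becomes 2
  Position 16 '(': depth becomes 3
  Position 17 ')': depth becomes 2
  Position 18 ')': depth becomes 1
  Position 19 ')': depth becomes 0
Maximum depth reached: 3

3


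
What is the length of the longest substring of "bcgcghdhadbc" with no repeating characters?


Input: "bcgcghdhadbc"
Sliding window (track last position of each char):
  Position 0 ('b'): window [0,0] length 1 -- new best
  Position 1 ('c'): window [0,1] length 2 -- new best
  Position 2 ('g'): window [0,2] length 3 -- new best
  Position 3 ('c'): repeat (last at 1), move window start to 2
  Position 3 ('c'): window [2,3] length 2
  Position 4 ('g'): repeat (last at 2), move window start to 3
  Position 4 ('g'): window [3,4] length 2
  Position 5 ('h'): window [3,5] length 3
  Position 6 ('d'): window [3,6] length 4 -- new best
  Position 7 ('h'): repeat (last at 5), move window start to 6
  Position 7 ('h'): window [6,7] length 2
  Position 8 ('a'): window [6,8] length 3
  Position 9 ('d'): repeat (last at 6), move window start to 7
  Position 9 ('d'): window [7,9] length 3
  Position 10 ('b'): window [7,10] length 4
  Position 11 ('c'): window [7,11] length 5 -- new best
Longest substring with no repeats: "hadbc" with length 5

5


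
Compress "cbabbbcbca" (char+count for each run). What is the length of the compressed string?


Input: cbabbbcbca
Runs:
  'c' x 1 => "c1"
  'b' x 1 => "b1"
  'a' x 1 => "a1"
  'b' x 3 => "b3"
  'c' x 1 => "c1"
  'b' x 1 => "b1"
  'c' x 1 => "c1"
  'a' x 1 => "a1"
Compressed: "c1b1a1b3c1b1c1a1"
Compressed length: 16

16


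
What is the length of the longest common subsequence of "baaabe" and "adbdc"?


LCS of "baaabe" and "adbdc"
DP table:
           a    d    b    d    c
      0    0    0    0    0    0
  b   0    0    0    1    1    1
  a   0    1    1    1    1    1
  a   0    1    1    1    1    1
  a   0    1    1    1    1    1
  b   0    1    1    2    2    2
  e   0    1    1    2    2    2
LCS length = dp[6][5] = 2

2


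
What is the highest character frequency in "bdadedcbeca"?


Input: bdadedcbeca
Character counts:
  'a': 2
  'b': 2
  'c': 2
  'd': 3
  'e': 2
Maximum frequency: 3

3


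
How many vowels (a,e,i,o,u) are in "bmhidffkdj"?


Input: bmhidffkdj
Checking each character:
  'b' at position 0: consonant
  'm' at position 1: consonant
  'h' at position 2: consonant
  'i' at position 3: vowel (running total: 1)
  'd' at position 4: consonant
  'f' at position 5: consonant
  'f' at position 6: consonant
  'k' at position 7: consonant
  'd' at position 8: consonant
  'j' at position 9: consonant
Total vowels: 1

1


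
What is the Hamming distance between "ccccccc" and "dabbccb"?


Comparing "ccccccc" and "dabbccb" position by position:
  Position 0: 'c' vs 'd' => differ
  Position 1: 'c' vs 'a' => differ
  Position 2: 'c' vs 'b' => differ
  Position 3: 'c' vs 'b' => differ
  Position 4: 'c' vs 'c' => same
  Position 5: 'c' vs 'c' => same
  Position 6: 'c' vs 'b' => differ
Total differences (Hamming distance): 5

5


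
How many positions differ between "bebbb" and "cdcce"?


Comparing "bebbb" and "cdcce" position by position:
  Position 0: 'b' vs 'c' => DIFFER
  Position 1: 'e' vs 'd' => DIFFER
  Position 2: 'b' vs 'c' => DIFFER
  Position 3: 'b' vs 'c' => DIFFER
  Position 4: 'b' vs 'e' => DIFFER
Positions that differ: 5

5


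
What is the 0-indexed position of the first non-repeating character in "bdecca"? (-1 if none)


Input: bdecca
Character frequencies:
  'a': 1
  'b': 1
  'c': 2
  'd': 1
  'e': 1
Scanning left to right for freq == 1:
  Position 0 ('b'): unique! => answer = 0

0


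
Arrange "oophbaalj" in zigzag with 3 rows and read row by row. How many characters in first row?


Zigzag "oophbaalj" into 3 rows:
Placing characters:
  'o' => row 0
  'o' => row 1
  'p' => row 2
  'h' => row 1
  'b' => row 0
  'a' => row 1
  'a' => row 2
  'l' => row 1
  'j' => row 0
Rows:
  Row 0: "obj"
  Row 1: "ohal"
  Row 2: "pa"
First row length: 3

3


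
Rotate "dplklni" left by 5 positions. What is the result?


Input: "dplklni", rotate left by 5
First 5 characters: "dplkl"
Remaining characters: "ni"
Concatenate remaining + first: "ni" + "dplkl" = "nidplkl"

nidplkl


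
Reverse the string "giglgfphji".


Input: giglgfphji
Reading characters right to left:
  Position 9: 'i'
  Position 8: 'j'
  Position 7: 'h'
  Position 6: 'p'
  Position 5: 'f'
  Position 4: 'g'
  Position 3: 'l'
  Position 2: 'g'
  Position 1: 'i'
  Position 0: 'g'
Reversed: ijhpfglgig

ijhpfglgig


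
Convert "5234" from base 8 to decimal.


Input: "5234" in base 8
Positional expansion:
  Digit '5' (value 5) x 8^3 = 2560
  Digit '2' (value 2) x 8^2 = 128
  Digit '3' (value 3) x 8^1 = 24
  Digit '4' (value 4) x 8^0 = 4
Sum = 2716

2716


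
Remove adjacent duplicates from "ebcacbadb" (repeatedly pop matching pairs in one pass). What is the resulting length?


Input: ebcacbadb
Stack-based adjacent duplicate removal:
  Read 'e': push. Stack: e
  Read 'b': push. Stack: eb
  Read 'c': push. Stack: ebc
  Read 'a': push. Stack: ebca
  Read 'c': push. Stack: ebcac
  Read 'b': push. Stack: ebcacb
  Read 'a': push. Stack: ebcacba
  Read 'd': push. Stack: ebcacbad
  Read 'b': push. Stack: ebcacbadb
Final stack: "ebcacbadb" (length 9)

9


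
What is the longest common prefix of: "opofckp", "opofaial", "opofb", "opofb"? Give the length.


Words: opofckp, opofaial, opofb, opofb
  Position 0: all 'o' => match
  Position 1: all 'p' => match
  Position 2: all 'o' => match
  Position 3: all 'f' => match
  Position 4: ('c', 'a', 'b', 'b') => mismatch, stop
LCP = "opof" (length 4)

4


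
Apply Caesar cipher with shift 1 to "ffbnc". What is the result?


Caesar cipher: shift "ffbnc" by 1
  'f' (pos 5) + 1 = pos 6 = 'g'
  'f' (pos 5) + 1 = pos 6 = 'g'
  'b' (pos 1) + 1 = pos 2 = 'c'
  'n' (pos 13) + 1 = pos 14 = 'o'
  'c' (pos 2) + 1 = pos 3 = 'd'
Result: ggcod

ggcod


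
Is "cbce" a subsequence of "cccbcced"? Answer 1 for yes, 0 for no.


Check if "cbce" is a subsequence of "cccbcced"
Greedy scan:
  Position 0 ('c'): matches sub[0] = 'c'
  Position 1 ('c'): no match needed
  Position 2 ('c'): no match needed
  Position 3 ('b'): matches sub[1] = 'b'
  Position 4 ('c'): matches sub[2] = 'c'
  Position 5 ('c'): no match needed
  Position 6 ('e'): matches sub[3] = 'e'
  Position 7 ('d'): no match needed
All 4 characters matched => is a subsequence

1


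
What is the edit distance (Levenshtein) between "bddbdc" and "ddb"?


Computing edit distance: "bddbdc" -> "ddb"
DP table:
           d    d    b
      0    1    2    3
  b   1    1    2    2
  d   2    1    1    2
  d   3    2    1    2
  b   4    3    2    1
  d   5    4    3    2
  c   6    5    4    3
Edit distance = dp[6][3] = 3

3


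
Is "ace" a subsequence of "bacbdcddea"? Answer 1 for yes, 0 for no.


Check if "ace" is a subsequence of "bacbdcddea"
Greedy scan:
  Position 0 ('b'): no match needed
  Position 1 ('a'): matches sub[0] = 'a'
  Position 2 ('c'): matches sub[1] = 'c'
  Position 3 ('b'): no match needed
  Position 4 ('d'): no match needed
  Position 5 ('c'): no match needed
  Position 6 ('d'): no match needed
  Position 7 ('d'): no match needed
  Position 8 ('e'): matches sub[2] = 'e'
  Position 9 ('a'): no match needed
All 3 characters matched => is a subsequence

1


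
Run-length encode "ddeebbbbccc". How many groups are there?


Input: ddeebbbbccc
Scanning for consecutive runs:
  Group 1: 'd' x 2 (positions 0-1)
  Group 2: 'e' x 2 (positions 2-3)
  Group 3: 'b' x 4 (positions 4-7)
  Group 4: 'c' x 3 (positions 8-10)
Total groups: 4

4


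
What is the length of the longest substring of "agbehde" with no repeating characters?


Input: "agbehde"
Sliding window (track last position of each char):
  Position 0 ('a'): window [0,0] length 1 -- new best
  Position 1 ('g'): window [0,1] length 2 -- new best
  Position 2 ('b'): window [0,2] length 3 -- new best
  Position 3 ('e'): window [0,3] length 4 -- new best
  Position 4 ('h'): window [0,4] length 5 -- new best
  Position 5 ('d'): window [0,5] length 6 -- new best
  Position 6 ('e'): repeat (last at 3), move window start to 4
  Position 6 ('e'): window [4,6] length 3
Longest substring with no repeats: "agbehd" with length 6

6


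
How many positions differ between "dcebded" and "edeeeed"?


Comparing "dcebded" and "edeeeed" position by position:
  Position 0: 'd' vs 'e' => DIFFER
  Position 1: 'c' vs 'd' => DIFFER
  Position 2: 'e' vs 'e' => same
  Position 3: 'b' vs 'e' => DIFFER
  Position 4: 'd' vs 'e' => DIFFER
  Position 5: 'e' vs 'e' => same
  Position 6: 'd' vs 'd' => same
Positions that differ: 4

4


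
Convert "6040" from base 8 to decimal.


Input: "6040" in base 8
Positional expansion:
  Digit '6' (value 6) x 8^3 = 3072
  Digit '0' (value 0) x 8^2 = 0
  Digit '4' (value 4) x 8^1 = 32
  Digit '0' (value 0) x 8^0 = 0
Sum = 3104

3104


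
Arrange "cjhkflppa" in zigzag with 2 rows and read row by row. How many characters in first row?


Zigzag "cjhkflppa" into 2 rows:
Placing characters:
  'c' => row 0
  'j' => row 1
  'h' => row 0
  'k' => row 1
  'f' => row 0
  'l' => row 1
  'p' => row 0
  'p' => row 1
  'a' => row 0
Rows:
  Row 0: "chfpa"
  Row 1: "jklp"
First row length: 5

5


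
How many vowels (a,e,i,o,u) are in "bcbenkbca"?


Input: bcbenkbca
Checking each character:
  'b' at position 0: consonant
  'c' at position 1: consonant
  'b' at position 2: consonant
  'e' at position 3: vowel (running total: 1)
  'n' at position 4: consonant
  'k' at position 5: consonant
  'b' at position 6: consonant
  'c' at position 7: consonant
  'a' at position 8: vowel (running total: 2)
Total vowels: 2

2


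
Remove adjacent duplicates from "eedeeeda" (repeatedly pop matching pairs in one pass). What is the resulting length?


Input: eedeeeda
Stack-based adjacent duplicate removal:
  Read 'e': push. Stack: e
  Read 'e': matches stack top 'e' => pop. Stack: (empty)
  Read 'd': push. Stack: d
  Read 'e': push. Stack: de
  Read 'e': matches stack top 'e' => pop. Stack: d
  Read 'e': push. Stack: de
  Read 'd': push. Stack: ded
  Read 'a': push. Stack: deda
Final stack: "deda" (length 4)

4


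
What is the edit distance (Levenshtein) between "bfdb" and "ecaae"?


Computing edit distance: "bfdb" -> "ecaae"
DP table:
           e    c    a    a    e
      0    1    2    3    4    5
  b   1    1    2    3    4    5
  f   2    2    2    3    4    5
  d   3    3    3    3    4    5
  b   4    4    4    4    4    5
Edit distance = dp[4][5] = 5

5


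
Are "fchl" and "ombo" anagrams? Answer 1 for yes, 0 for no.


Strings: "fchl", "ombo"
Sorted first:  cfhl
Sorted second: bmoo
Differ at position 0: 'c' vs 'b' => not anagrams

0


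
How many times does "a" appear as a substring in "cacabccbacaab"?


Searching for "a" in "cacabccbacaab"
Scanning each position:
  Position 0: "c" => no
  Position 1: "a" => MATCH
  Position 2: "c" => no
  Position 3: "a" => MATCH
  Position 4: "b" => no
  Position 5: "c" => no
  Position 6: "c" => no
  Position 7: "b" => no
  Position 8: "a" => MATCH
  Position 9: "c" => no
  Position 10: "a" => MATCH
  Position 11: "a" => MATCH
  Position 12: "b" => no
Total occurrences: 5

5


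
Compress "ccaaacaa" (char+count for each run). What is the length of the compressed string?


Input: ccaaacaa
Runs:
  'c' x 2 => "c2"
  'a' x 3 => "a3"
  'c' x 1 => "c1"
  'a' x 2 => "a2"
Compressed: "c2a3c1a2"
Compressed length: 8

8


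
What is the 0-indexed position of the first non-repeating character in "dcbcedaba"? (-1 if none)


Input: dcbcedaba
Character frequencies:
  'a': 2
  'b': 2
  'c': 2
  'd': 2
  'e': 1
Scanning left to right for freq == 1:
  Position 0 ('d'): freq=2, skip
  Position 1 ('c'): freq=2, skip
  Position 2 ('b'): freq=2, skip
  Position 3 ('c'): freq=2, skip
  Position 4 ('e'): unique! => answer = 4

4


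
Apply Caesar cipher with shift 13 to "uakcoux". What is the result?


Caesar cipher: shift "uakcoux" by 13
  'u' (pos 20) + 13 = pos 7 = 'h'
  'a' (pos 0) + 13 = pos 13 = 'n'
  'k' (pos 10) + 13 = pos 23 = 'x'
  'c' (pos 2) + 13 = pos 15 = 'p'
  'o' (pos 14) + 13 = pos 1 = 'b'
  'u' (pos 20) + 13 = pos 7 = 'h'
  'x' (pos 23) + 13 = pos 10 = 'k'
Result: hnxpbhk

hnxpbhk


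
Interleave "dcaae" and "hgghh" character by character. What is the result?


Interleaving "dcaae" and "hgghh":
  Position 0: 'd' from first, 'h' from second => "dh"
  Position 1: 'c' from first, 'g' from second => "cg"
  Position 2: 'a' from first, 'g' from second => "ag"
  Position 3: 'a' from first, 'h' from second => "ah"
  Position 4: 'e' from first, 'h' from second => "eh"
Result: dhcgagaheh

dhcgagaheh


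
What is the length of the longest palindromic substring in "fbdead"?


Input: "fbdead"
Checking substrings for palindromes:
  No multi-char palindromic substrings found
Longest palindromic substring: "f" with length 1

1


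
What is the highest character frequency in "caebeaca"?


Input: caebeaca
Character counts:
  'a': 3
  'b': 1
  'c': 2
  'e': 2
Maximum frequency: 3

3


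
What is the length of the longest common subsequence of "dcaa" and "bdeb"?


LCS of "dcaa" and "bdeb"
DP table:
           b    d    e    b
      0    0    0    0    0
  d   0    0    1    1    1
  c   0    0    1    1    1
  a   0    0    1    1    1
  a   0    0    1    1    1
LCS length = dp[4][4] = 1

1


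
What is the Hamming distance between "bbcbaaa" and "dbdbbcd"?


Comparing "bbcbaaa" and "dbdbbcd" position by position:
  Position 0: 'b' vs 'd' => differ
  Position 1: 'b' vs 'b' => same
  Position 2: 'c' vs 'd' => differ
  Position 3: 'b' vs 'b' => same
  Position 4: 'a' vs 'b' => differ
  Position 5: 'a' vs 'c' => differ
  Position 6: 'a' vs 'd' => differ
Total differences (Hamming distance): 5

5


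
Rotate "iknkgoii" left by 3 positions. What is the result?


Input: "iknkgoii", rotate left by 3
First 3 characters: "ikn"
Remaining characters: "kgoii"
Concatenate remaining + first: "kgoii" + "ikn" = "kgoiiikn"

kgoiiikn


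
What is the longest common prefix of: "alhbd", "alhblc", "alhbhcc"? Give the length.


Words: alhbd, alhblc, alhbhcc
  Position 0: all 'a' => match
  Position 1: all 'l' => match
  Position 2: all 'h' => match
  Position 3: all 'b' => match
  Position 4: ('d', 'l', 'h') => mismatch, stop
LCP = "alhb" (length 4)

4


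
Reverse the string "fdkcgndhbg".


Input: fdkcgndhbg
Reading characters right to left:
  Position 9: 'g'
  Position 8: 'b'
  Position 7: 'h'
  Position 6: 'd'
  Position 5: 'n'
  Position 4: 'g'
  Position 3: 'c'
  Position 2: 'k'
  Position 1: 'd'
  Position 0: 'f'
Reversed: gbhdngckdf

gbhdngckdf


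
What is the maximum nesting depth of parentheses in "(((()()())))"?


Input: "(((()()())))"
Tracking depth:
  Position 0 '(': depth becomes 1
  Position 1 '(': depth becomes 2
  Position 2 '(': depth becomes 3
  Position 3 '(': depth becomes 4
  Position 4 ')': depth becomes 3
  Position 5 '(': depth becomes 4
  Position 6 ')': depth becomes 3
  Position 7 '(': depth becomes 4
  Position 8 ')': depth becomes 3
  Position 9 ')': depth becomes 2
  Position 10 ')': depth becomes 1
  Position 11 ')': depth becomes 0
Maximum depth reached: 4

4


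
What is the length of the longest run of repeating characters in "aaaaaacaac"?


Input: "aaaaaacaac"
Scanning for longest run:
  Position 1 ('a'): continues run of 'a', length=2
  Position 2 ('a'): continues run of 'a', length=3
  Position 3 ('a'): continues run of 'a', length=4
  Position 4 ('a'): continues run of 'a', length=5
  Position 5 ('a'): continues run of 'a', length=6
  Position 6 ('c'): new char, reset run to 1
  Position 7 ('a'): new char, reset run to 1
  Position 8 ('a'): continues run of 'a', length=2
  Position 9 ('c'): new char, reset run to 1
Longest run: 'a' with length 6

6


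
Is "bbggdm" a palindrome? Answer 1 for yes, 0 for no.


Input: bbggdm
Reversed: mdggbb
  Compare pos 0 ('b') with pos 5 ('m'): MISMATCH
  Compare pos 1 ('b') with pos 4 ('d'): MISMATCH
  Compare pos 2 ('g') with pos 3 ('g'): match
Result: not a palindrome

0
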